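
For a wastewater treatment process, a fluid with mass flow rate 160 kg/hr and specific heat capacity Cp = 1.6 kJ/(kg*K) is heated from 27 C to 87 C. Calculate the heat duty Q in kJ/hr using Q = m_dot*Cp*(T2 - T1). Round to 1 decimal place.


Q = m_dot * Cp * (T2 - T1)
Q = 160 * 1.6 * (87 - 27)
Q = 160 * 1.6 * 60
Q = 15360.0 kJ/hr


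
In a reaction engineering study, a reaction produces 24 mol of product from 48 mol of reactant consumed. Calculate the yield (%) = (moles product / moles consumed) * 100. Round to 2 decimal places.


Yield = (moles product / moles consumed) * 100%
Yield = (24 / 48) * 100
Yield = 0.5 * 100
Yield = 50.00%


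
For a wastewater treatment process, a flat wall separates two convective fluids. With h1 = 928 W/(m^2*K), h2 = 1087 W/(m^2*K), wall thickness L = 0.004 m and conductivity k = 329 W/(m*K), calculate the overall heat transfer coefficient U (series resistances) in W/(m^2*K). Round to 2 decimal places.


1/U = 1/h1 + L/k + 1/h2
1/U = 1/928 + 0.004/329 + 1/1087
1/U = 0.0010775862 + 1.21581e-05 + 0.0009199632
1/U = 0.0020097075
U = 497.58 W/(m^2*K)


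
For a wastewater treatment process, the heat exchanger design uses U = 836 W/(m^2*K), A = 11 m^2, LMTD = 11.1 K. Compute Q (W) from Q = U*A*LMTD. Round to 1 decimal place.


Q = U * A * LMTD
Q = 836 * 11 * 11.1
Q = 102075.6 W


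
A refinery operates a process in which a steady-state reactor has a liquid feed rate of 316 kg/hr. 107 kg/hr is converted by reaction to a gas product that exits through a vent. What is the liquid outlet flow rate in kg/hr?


Steady-state mass balance on the main outlet: F_out = F_in - F_removed
F_out = 316 - 107
F_out = 209 kg/hr


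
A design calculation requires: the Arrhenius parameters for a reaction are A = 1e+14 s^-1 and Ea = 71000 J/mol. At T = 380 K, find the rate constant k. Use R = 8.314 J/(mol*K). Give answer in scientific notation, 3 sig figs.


k = A * exp(-Ea/(R*T))
k = 1e+14 * exp(-71000 / (8.314 * 380))
k = 1e+14 * exp(-22.47319)
k = 1.74e+04


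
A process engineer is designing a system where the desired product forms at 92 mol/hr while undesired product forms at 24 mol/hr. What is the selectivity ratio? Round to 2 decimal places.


S = desired product rate / undesired product rate
S = 92 / 24
S = 3.83


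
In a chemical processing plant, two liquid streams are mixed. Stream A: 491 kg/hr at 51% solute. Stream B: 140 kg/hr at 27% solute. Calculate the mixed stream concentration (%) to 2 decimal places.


Mass balance on solute: F1*x1 + F2*x2 = F3*x3
F3 = F1 + F2 = 491 + 140 = 631 kg/hr
x3 = (F1*x1 + F2*x2)/F3
x3 = (491*0.51 + 140*0.27) / 631
x3 = 45.68%


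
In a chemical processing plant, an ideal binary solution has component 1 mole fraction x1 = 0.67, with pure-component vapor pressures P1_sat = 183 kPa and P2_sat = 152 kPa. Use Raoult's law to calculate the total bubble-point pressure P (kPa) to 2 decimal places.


P = x1*P1_sat + x2*P2_sat
x2 = 1 - x1 = 1 - 0.67 = 0.33
P = 0.67*183 + 0.33*152
P = 122.61 + 50.16
P = 172.77 kPa


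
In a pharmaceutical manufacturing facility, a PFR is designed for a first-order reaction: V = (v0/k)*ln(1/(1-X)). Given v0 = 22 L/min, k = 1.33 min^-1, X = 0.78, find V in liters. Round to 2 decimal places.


V = (v0/k) * ln(1/(1-X))
V = (22/1.33) * ln(1/(1-0.78))
V = 16.541353 * ln(4.545455)
V = 16.541353 * 1.514128
V = 25.05 L


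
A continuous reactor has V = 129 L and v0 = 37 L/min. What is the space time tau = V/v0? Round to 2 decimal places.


tau = V / v0
tau = 129 / 37
tau = 3.49 min


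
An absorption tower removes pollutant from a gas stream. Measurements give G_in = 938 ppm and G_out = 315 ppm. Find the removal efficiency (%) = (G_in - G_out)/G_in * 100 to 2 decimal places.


Efficiency = (G_in - G_out) / G_in * 100%
Efficiency = (938 - 315) / 938 * 100
Efficiency = 623 / 938 * 100
Efficiency = 66.42%


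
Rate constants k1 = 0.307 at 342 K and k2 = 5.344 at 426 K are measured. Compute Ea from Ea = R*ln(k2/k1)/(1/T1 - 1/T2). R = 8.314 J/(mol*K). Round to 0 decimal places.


Ea = R * ln(k2/k1) / (1/T1 - 1/T2)
ln(k2/k1) = ln(5.344/0.307) = 2.856882
1/T1 - 1/T2 = 1/342 - 1/426 = 0.000576558768
Ea = 8.314 * 2.856882 / 0.000576558768
Ea = 41196 J/mol


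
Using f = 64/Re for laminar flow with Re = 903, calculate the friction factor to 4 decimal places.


f = 64 / Re
f = 64 / 903
f = 0.0709


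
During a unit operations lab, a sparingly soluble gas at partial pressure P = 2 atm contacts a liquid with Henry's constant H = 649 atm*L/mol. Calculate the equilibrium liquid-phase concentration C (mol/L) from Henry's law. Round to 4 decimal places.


C = P / H
C = 2 / 649
C = 0.0031 mol/L


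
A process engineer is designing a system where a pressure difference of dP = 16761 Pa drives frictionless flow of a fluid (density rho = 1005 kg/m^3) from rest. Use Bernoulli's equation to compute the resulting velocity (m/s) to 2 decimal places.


v = sqrt(2*dP/rho)
v = sqrt(2*16761/1005)
v = sqrt(33.355224)
v = 5.78 m/s


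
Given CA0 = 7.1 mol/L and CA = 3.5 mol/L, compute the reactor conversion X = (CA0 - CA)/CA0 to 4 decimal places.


X = (CA0 - CA) / CA0
X = (7.1 - 3.5) / 7.1
X = 3.6 / 7.1
X = 0.5070


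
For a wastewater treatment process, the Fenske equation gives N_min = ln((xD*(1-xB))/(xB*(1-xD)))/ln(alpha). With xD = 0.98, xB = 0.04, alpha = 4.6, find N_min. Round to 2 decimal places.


N_min = ln((xD*(1-xB))/(xB*(1-xD))) / ln(alpha)
Numerator inside ln: 0.9408 / 0.0008 = 1176.0
ln(1176.0) = 7.069874
ln(alpha) = ln(4.6) = 1.526056
N_min = 7.069874 / 1.526056 = 4.63


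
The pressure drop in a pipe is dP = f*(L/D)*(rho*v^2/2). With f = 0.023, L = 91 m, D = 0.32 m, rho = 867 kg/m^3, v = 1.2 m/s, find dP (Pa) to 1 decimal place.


dP = f * (L/D) * (rho*v^2/2)
dP = 0.023 * (91/0.32) * (867*1.2^2/2)
L/D = 284.375
rho*v^2/2 = 867*1.44/2 = 624.24
dP = 0.023 * 284.375 * 624.24
dP = 4082.9 Pa


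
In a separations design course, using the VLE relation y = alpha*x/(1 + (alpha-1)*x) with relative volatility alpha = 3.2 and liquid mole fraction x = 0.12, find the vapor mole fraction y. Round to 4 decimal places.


y = alpha*x / (1 + (alpha-1)*x)
y = 3.2*0.12 / (1 + (3.2-1)*0.12)
y = 0.384 / (1 + 0.264)
y = 0.384 / 1.264
y = 0.3038


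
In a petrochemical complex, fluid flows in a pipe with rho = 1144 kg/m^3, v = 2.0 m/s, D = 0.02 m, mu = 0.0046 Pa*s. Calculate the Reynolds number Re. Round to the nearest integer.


Re = rho * v * D / mu
Re = 1144 * 2.0 * 0.02 / 0.0046
Re = 45.76 / 0.0046
Re = 9948


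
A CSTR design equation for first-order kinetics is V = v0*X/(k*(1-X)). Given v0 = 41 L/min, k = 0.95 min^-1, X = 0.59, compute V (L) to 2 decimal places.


V = v0 * X / (k * (1 - X))
V = 41 * 0.59 / (0.95 * (1 - 0.59))
V = 24.19 / (0.95 * 0.41)
V = 24.19 / 0.3895
V = 62.11 L


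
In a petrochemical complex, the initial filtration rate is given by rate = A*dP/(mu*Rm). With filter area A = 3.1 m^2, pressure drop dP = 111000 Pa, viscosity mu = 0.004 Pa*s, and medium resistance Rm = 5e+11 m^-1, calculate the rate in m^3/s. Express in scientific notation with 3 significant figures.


rate = A * dP / (mu * Rm)
rate = 3.1 * 111000 / (0.004 * 5e+11)
rate = 344100.0 / 2.000e+09
rate = 1.72e-04 m^3/s


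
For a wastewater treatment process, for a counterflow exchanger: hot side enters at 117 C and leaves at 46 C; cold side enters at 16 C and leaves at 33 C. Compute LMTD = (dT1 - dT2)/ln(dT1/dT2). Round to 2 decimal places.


dT1 = Th_in - Tc_out = 117 - 33 = 84
dT2 = Th_out - Tc_in = 46 - 16 = 30
LMTD = (dT1 - dT2) / ln(dT1/dT2)
LMTD = (84 - 30) / ln(84/30)
LMTD = 52.45 K


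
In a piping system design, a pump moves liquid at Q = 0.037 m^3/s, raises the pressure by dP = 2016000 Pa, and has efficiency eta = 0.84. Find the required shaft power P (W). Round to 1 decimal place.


P = Q * dP / eta
P = 0.037 * 2016000 / 0.84
P = 74592.0 / 0.84
P = 88800.0 W


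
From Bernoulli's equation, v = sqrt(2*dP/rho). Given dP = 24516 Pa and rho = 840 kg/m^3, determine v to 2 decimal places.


v = sqrt(2*dP/rho)
v = sqrt(2*24516/840)
v = sqrt(58.371429)
v = 7.64 m/s


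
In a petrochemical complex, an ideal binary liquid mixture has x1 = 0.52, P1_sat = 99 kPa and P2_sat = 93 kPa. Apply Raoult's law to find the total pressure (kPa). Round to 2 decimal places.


P = x1*P1_sat + x2*P2_sat
x2 = 1 - x1 = 1 - 0.52 = 0.48
P = 0.52*99 + 0.48*93
P = 51.48 + 44.64
P = 96.12 kPa


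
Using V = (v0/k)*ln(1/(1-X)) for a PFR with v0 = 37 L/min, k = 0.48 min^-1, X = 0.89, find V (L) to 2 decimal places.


V = (v0/k) * ln(1/(1-X))
V = (37/0.48) * ln(1/(1-0.89))
V = 77.083333 * ln(9.090909)
V = 77.083333 * 2.207275
V = 170.14 L


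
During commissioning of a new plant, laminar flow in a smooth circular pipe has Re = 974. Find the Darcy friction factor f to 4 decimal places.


f = 64 / Re
f = 64 / 974
f = 0.0657


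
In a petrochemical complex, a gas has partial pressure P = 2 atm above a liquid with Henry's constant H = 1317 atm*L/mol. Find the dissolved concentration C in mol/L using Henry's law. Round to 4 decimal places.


C = P / H
C = 2 / 1317
C = 0.0015 mol/L


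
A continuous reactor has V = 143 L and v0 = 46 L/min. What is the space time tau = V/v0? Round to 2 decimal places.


tau = V / v0
tau = 143 / 46
tau = 3.11 min


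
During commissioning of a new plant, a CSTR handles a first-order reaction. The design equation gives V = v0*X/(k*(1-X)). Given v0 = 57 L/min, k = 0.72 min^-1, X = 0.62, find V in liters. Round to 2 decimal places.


V = v0 * X / (k * (1 - X))
V = 57 * 0.62 / (0.72 * (1 - 0.62))
V = 35.34 / (0.72 * 0.38)
V = 35.34 / 0.2736
V = 129.17 L


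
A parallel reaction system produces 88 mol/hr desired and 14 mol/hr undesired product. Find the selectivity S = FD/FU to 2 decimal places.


S = desired product rate / undesired product rate
S = 88 / 14
S = 6.29


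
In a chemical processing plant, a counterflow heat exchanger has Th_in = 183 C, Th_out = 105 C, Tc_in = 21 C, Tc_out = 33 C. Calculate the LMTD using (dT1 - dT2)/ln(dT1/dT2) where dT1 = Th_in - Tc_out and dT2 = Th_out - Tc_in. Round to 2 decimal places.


dT1 = Th_in - Tc_out = 183 - 33 = 150
dT2 = Th_out - Tc_in = 105 - 21 = 84
LMTD = (dT1 - dT2) / ln(dT1/dT2)
LMTD = (150 - 84) / ln(150/84)
LMTD = 113.83 K


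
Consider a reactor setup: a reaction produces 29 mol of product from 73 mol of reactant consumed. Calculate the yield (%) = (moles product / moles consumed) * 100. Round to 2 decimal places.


Yield = (moles product / moles consumed) * 100%
Yield = (29 / 73) * 100
Yield = 0.3973 * 100
Yield = 39.73%


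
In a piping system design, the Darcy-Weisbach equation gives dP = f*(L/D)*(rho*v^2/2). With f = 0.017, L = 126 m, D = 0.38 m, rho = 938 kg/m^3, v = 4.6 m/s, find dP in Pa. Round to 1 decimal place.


dP = f * (L/D) * (rho*v^2/2)
dP = 0.017 * (126/0.38) * (938*4.6^2/2)
L/D = 331.57894737
rho*v^2/2 = 938*21.16/2 = 9924.04
dP = 0.017 * 331.57894737 * 9924.04
dP = 55940.2 Pa


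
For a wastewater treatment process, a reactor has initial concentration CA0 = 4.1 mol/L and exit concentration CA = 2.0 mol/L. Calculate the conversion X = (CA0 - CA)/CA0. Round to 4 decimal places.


X = (CA0 - CA) / CA0
X = (4.1 - 2.0) / 4.1
X = 2.1 / 4.1
X = 0.5122


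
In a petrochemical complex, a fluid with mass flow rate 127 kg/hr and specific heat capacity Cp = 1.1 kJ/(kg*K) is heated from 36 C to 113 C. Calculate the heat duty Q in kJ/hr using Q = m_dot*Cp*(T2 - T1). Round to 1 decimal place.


Q = m_dot * Cp * (T2 - T1)
Q = 127 * 1.1 * (113 - 36)
Q = 127 * 1.1 * 77
Q = 10756.9 kJ/hr


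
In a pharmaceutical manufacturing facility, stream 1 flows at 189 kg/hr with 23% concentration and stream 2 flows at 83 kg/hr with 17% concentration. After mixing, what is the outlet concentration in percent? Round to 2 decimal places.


Mass balance on solute: F1*x1 + F2*x2 = F3*x3
F3 = F1 + F2 = 189 + 83 = 272 kg/hr
x3 = (F1*x1 + F2*x2)/F3
x3 = (189*0.23 + 83*0.17) / 272
x3 = 21.17%


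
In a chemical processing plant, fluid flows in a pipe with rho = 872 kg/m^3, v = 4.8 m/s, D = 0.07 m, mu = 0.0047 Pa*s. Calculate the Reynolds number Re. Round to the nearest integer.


Re = rho * v * D / mu
Re = 872 * 4.8 * 0.07 / 0.0047
Re = 292.992 / 0.0047
Re = 62339


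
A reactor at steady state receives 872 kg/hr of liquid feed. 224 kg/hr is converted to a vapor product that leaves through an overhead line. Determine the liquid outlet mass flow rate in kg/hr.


Steady-state mass balance on the main outlet: F_out = F_in - F_removed
F_out = 872 - 224
F_out = 648 kg/hr


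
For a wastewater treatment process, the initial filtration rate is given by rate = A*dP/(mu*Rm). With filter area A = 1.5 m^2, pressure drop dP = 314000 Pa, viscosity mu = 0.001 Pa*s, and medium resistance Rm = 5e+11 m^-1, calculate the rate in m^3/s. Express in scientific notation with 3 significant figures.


rate = A * dP / (mu * Rm)
rate = 1.5 * 314000 / (0.001 * 5e+11)
rate = 471000.0 / 5.000e+08
rate = 9.42e-04 m^3/s


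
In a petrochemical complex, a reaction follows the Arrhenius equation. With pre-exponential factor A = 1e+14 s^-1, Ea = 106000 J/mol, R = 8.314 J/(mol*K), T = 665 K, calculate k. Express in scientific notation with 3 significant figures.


k = A * exp(-Ea/(R*T))
k = 1e+14 * exp(-106000 / (8.314 * 665))
k = 1e+14 * exp(-19.172299)
k = 4.72e+05


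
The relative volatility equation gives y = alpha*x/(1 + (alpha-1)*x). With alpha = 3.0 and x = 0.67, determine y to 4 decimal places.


y = alpha*x / (1 + (alpha-1)*x)
y = 3.0*0.67 / (1 + (3.0-1)*0.67)
y = 2.01 / (1 + 1.34)
y = 2.01 / 2.34
y = 0.8590


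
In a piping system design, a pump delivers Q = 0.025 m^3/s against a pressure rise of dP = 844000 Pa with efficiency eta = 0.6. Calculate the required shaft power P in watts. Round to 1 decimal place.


P = Q * dP / eta
P = 0.025 * 844000 / 0.6
P = 21100.0 / 0.6
P = 35166.7 W


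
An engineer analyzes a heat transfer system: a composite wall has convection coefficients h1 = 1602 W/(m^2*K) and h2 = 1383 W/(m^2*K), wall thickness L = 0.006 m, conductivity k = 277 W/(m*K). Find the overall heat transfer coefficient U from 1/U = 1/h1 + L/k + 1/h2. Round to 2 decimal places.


1/U = 1/h1 + L/k + 1/h2
1/U = 1/1602 + 0.006/277 + 1/1383
1/U = 0.0006242197 + 2.16606e-05 + 0.0007230658
1/U = 0.0013689461
U = 730.49 W/(m^2*K)


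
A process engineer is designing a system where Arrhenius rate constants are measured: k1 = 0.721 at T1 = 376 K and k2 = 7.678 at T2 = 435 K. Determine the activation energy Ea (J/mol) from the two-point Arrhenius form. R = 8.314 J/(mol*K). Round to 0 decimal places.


Ea = R * ln(k2/k1) / (1/T1 - 1/T2)
ln(k2/k1) = ln(7.678/0.721) = 2.3654752
1/T1 - 1/T2 = 1/376 - 1/435 = 0.000360723893
Ea = 8.314 * 2.3654752 / 0.000360723893
Ea = 54520 J/mol


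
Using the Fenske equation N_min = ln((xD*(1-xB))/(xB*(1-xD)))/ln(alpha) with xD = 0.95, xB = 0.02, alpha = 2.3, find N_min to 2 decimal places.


N_min = ln((xD*(1-xB))/(xB*(1-xD))) / ln(alpha)
Numerator inside ln: 0.931 / 0.001 = 931.0
ln(931.0) = 6.836259
ln(alpha) = ln(2.3) = 0.832909
N_min = 6.836259 / 0.832909 = 8.21


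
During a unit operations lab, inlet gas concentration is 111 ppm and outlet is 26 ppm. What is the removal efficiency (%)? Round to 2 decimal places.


Efficiency = (G_in - G_out) / G_in * 100%
Efficiency = (111 - 26) / 111 * 100
Efficiency = 85 / 111 * 100
Efficiency = 76.58%


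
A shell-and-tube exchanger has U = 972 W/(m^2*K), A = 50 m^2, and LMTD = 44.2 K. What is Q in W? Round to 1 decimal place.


Q = U * A * LMTD
Q = 972 * 50 * 44.2
Q = 2148120.0 W


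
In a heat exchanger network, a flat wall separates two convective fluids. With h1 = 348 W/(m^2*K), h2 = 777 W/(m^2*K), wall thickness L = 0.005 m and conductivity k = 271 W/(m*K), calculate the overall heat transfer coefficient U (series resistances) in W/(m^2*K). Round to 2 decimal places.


1/U = 1/h1 + L/k + 1/h2
1/U = 1/348 + 0.005/271 + 1/777
1/U = 0.0028735632 + 1.84502e-05 + 0.0012870013
1/U = 0.0041790147
U = 239.29 W/(m^2*K)


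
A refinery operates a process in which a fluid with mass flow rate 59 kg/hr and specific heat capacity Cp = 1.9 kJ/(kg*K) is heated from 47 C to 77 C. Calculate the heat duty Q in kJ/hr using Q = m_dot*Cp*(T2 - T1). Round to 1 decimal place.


Q = m_dot * Cp * (T2 - T1)
Q = 59 * 1.9 * (77 - 47)
Q = 59 * 1.9 * 30
Q = 3363.0 kJ/hr


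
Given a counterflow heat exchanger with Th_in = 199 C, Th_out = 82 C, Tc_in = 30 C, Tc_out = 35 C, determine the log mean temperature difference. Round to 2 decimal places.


dT1 = Th_in - Tc_out = 199 - 35 = 164
dT2 = Th_out - Tc_in = 82 - 30 = 52
LMTD = (dT1 - dT2) / ln(dT1/dT2)
LMTD = (164 - 52) / ln(164/52)
LMTD = 97.51 K


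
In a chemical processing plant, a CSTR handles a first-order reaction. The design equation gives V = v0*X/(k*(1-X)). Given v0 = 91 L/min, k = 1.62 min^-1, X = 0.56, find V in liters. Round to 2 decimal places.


V = v0 * X / (k * (1 - X))
V = 91 * 0.56 / (1.62 * (1 - 0.56))
V = 50.96 / (1.62 * 0.44)
V = 50.96 / 0.7128
V = 71.49 L


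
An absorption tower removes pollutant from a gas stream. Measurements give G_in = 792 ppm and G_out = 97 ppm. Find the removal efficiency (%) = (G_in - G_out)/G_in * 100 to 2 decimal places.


Efficiency = (G_in - G_out) / G_in * 100%
Efficiency = (792 - 97) / 792 * 100
Efficiency = 695 / 792 * 100
Efficiency = 87.75%


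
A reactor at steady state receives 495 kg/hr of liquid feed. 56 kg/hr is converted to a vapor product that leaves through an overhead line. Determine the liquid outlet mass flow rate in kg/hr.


Steady-state mass balance on the main outlet: F_out = F_in - F_removed
F_out = 495 - 56
F_out = 439 kg/hr


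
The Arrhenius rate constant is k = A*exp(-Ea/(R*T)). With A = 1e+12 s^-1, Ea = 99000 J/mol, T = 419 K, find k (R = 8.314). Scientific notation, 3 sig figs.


k = A * exp(-Ea/(R*T))
k = 1e+12 * exp(-99000 / (8.314 * 419))
k = 1e+12 * exp(-28.419154)
k = 4.55e-01


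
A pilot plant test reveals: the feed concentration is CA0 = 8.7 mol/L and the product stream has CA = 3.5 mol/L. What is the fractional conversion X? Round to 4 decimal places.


X = (CA0 - CA) / CA0
X = (8.7 - 3.5) / 8.7
X = 5.2 / 8.7
X = 0.5977


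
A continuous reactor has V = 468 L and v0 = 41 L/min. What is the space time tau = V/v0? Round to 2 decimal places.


tau = V / v0
tau = 468 / 41
tau = 11.41 min


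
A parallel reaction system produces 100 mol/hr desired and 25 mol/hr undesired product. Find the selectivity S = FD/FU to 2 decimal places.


S = desired product rate / undesired product rate
S = 100 / 25
S = 4.00


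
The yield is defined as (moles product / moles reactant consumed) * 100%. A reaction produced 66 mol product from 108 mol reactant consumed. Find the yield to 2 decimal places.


Yield = (moles product / moles consumed) * 100%
Yield = (66 / 108) * 100
Yield = 0.6111 * 100
Yield = 61.11%


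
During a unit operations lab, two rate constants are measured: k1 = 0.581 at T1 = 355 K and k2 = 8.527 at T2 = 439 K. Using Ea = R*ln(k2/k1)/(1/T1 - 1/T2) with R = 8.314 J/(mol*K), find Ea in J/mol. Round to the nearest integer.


Ea = R * ln(k2/k1) / (1/T1 - 1/T2)
ln(k2/k1) = ln(8.527/0.581) = 2.6862421
1/T1 - 1/T2 = 1/355 - 1/439 = 0.00053899708
Ea = 8.314 * 2.6862421 / 0.00053899708
Ea = 41435 J/mol


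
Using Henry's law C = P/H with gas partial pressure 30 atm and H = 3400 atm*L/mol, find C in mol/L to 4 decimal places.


C = P / H
C = 30 / 3400
C = 0.0088 mol/L


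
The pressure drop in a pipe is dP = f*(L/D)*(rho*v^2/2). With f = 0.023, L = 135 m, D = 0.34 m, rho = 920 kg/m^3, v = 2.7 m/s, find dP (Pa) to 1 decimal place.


dP = f * (L/D) * (rho*v^2/2)
dP = 0.023 * (135/0.34) * (920*2.7^2/2)
L/D = 397.05882353
rho*v^2/2 = 920*7.29/2 = 3353.4
dP = 0.023 * 397.05882353 * 3353.4
dP = 30624.4 Pa


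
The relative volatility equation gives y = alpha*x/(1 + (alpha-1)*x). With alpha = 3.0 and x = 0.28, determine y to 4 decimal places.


y = alpha*x / (1 + (alpha-1)*x)
y = 3.0*0.28 / (1 + (3.0-1)*0.28)
y = 0.84 / (1 + 0.56)
y = 0.84 / 1.56
y = 0.5385


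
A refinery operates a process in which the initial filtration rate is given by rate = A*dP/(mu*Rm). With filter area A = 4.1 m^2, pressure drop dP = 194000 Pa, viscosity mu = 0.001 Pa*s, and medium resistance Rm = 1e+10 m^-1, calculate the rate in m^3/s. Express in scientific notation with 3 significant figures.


rate = A * dP / (mu * Rm)
rate = 4.1 * 194000 / (0.001 * 1e+10)
rate = 795400.0 / 1.000e+07
rate = 7.95e-02 m^3/s


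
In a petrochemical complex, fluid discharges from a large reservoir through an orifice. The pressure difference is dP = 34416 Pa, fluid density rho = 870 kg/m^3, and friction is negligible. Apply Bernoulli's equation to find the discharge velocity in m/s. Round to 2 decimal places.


v = sqrt(2*dP/rho)
v = sqrt(2*34416/870)
v = sqrt(79.117241)
v = 8.89 m/s


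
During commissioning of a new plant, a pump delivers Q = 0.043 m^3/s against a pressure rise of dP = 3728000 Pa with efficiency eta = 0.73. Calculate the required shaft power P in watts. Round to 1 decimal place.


P = Q * dP / eta
P = 0.043 * 3728000 / 0.73
P = 160304.0 / 0.73
P = 219594.5 W


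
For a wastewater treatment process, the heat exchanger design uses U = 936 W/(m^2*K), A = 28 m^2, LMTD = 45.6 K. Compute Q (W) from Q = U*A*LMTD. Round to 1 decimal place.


Q = U * A * LMTD
Q = 936 * 28 * 45.6
Q = 1195084.8 W


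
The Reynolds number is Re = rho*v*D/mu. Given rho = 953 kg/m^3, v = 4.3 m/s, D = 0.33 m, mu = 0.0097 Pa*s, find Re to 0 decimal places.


Re = rho * v * D / mu
Re = 953 * 4.3 * 0.33 / 0.0097
Re = 1352.307 / 0.0097
Re = 139413


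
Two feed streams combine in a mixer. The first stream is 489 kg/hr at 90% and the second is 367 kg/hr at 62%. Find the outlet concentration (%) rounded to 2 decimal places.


Mass balance on solute: F1*x1 + F2*x2 = F3*x3
F3 = F1 + F2 = 489 + 367 = 856 kg/hr
x3 = (F1*x1 + F2*x2)/F3
x3 = (489*0.9 + 367*0.62) / 856
x3 = 78.00%


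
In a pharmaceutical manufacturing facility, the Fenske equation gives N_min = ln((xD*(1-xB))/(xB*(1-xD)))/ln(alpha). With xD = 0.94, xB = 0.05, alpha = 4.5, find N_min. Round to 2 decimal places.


N_min = ln((xD*(1-xB))/(xB*(1-xD))) / ln(alpha)
Numerator inside ln: 0.893 / 0.003 = 297.666667
ln(297.666667) = 5.695974
ln(alpha) = ln(4.5) = 1.504077
N_min = 5.695974 / 1.504077 = 3.79


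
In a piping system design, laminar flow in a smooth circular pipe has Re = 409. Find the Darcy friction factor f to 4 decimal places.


f = 64 / Re
f = 64 / 409
f = 0.1565


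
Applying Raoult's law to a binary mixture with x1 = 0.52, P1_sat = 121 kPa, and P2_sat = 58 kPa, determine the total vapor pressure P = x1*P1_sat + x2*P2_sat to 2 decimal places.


P = x1*P1_sat + x2*P2_sat
x2 = 1 - x1 = 1 - 0.52 = 0.48
P = 0.52*121 + 0.48*58
P = 62.92 + 27.84
P = 90.76 kPa


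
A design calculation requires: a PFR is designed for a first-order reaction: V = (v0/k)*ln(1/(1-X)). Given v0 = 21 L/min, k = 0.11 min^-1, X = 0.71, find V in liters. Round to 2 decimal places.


V = (v0/k) * ln(1/(1-X))
V = (21/0.11) * ln(1/(1-0.71))
V = 190.909091 * ln(3.448276)
V = 190.909091 * 1.237874
V = 236.32 L


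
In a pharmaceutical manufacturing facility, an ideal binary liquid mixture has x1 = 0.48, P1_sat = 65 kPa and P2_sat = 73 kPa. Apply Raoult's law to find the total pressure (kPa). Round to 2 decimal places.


P = x1*P1_sat + x2*P2_sat
x2 = 1 - x1 = 1 - 0.48 = 0.52
P = 0.48*65 + 0.52*73
P = 31.2 + 37.96
P = 69.16 kPa


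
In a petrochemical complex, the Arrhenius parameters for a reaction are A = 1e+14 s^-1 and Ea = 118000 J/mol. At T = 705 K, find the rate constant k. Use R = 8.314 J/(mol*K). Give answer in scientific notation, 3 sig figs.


k = A * exp(-Ea/(R*T))
k = 1e+14 * exp(-118000 / (8.314 * 705))
k = 1e+14 * exp(-20.131812)
k = 1.81e+05


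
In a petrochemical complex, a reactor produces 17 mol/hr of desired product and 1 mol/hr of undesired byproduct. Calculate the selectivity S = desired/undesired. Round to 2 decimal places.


S = desired product rate / undesired product rate
S = 17 / 1
S = 17.00


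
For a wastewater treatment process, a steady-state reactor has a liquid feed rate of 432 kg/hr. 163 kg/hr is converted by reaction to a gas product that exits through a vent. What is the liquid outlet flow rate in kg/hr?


Steady-state mass balance on the main outlet: F_out = F_in - F_removed
F_out = 432 - 163
F_out = 269 kg/hr


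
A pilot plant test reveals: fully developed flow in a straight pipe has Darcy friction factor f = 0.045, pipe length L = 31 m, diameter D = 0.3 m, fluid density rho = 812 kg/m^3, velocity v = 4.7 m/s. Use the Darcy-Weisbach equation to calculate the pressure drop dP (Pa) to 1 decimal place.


dP = f * (L/D) * (rho*v^2/2)
dP = 0.045 * (31/0.3) * (812*4.7^2/2)
L/D = 103.33333333
rho*v^2/2 = 812*22.09/2 = 8968.54
dP = 0.045 * 103.33333333 * 8968.54
dP = 41703.7 Pa


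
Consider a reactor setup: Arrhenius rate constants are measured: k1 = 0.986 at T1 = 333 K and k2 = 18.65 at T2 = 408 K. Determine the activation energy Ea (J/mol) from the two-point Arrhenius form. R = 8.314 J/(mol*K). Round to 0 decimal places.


Ea = R * ln(k2/k1) / (1/T1 - 1/T2)
ln(k2/k1) = ln(18.65/0.986) = 2.9399451
1/T1 - 1/T2 = 1/333 - 1/408 = 0.000552022611
Ea = 8.314 * 2.9399451 / 0.000552022611
Ea = 44278 J/mol


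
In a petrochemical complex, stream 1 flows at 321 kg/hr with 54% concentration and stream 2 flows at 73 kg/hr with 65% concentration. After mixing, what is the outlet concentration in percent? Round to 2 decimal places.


Mass balance on solute: F1*x1 + F2*x2 = F3*x3
F3 = F1 + F2 = 321 + 73 = 394 kg/hr
x3 = (F1*x1 + F2*x2)/F3
x3 = (321*0.54 + 73*0.65) / 394
x3 = 56.04%


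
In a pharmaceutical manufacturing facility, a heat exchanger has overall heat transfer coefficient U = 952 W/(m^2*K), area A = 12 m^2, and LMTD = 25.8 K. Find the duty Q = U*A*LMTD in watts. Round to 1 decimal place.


Q = U * A * LMTD
Q = 952 * 12 * 25.8
Q = 294739.2 W


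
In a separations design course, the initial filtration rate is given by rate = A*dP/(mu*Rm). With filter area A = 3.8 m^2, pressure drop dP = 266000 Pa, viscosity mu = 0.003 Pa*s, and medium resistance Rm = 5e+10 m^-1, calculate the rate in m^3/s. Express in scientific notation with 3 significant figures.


rate = A * dP / (mu * Rm)
rate = 3.8 * 266000 / (0.003 * 5e+10)
rate = 1010800.0 / 1.500e+08
rate = 6.74e-03 m^3/s


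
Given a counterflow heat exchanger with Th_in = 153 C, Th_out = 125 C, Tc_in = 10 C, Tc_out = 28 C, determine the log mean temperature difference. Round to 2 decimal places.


dT1 = Th_in - Tc_out = 153 - 28 = 125
dT2 = Th_out - Tc_in = 125 - 10 = 115
LMTD = (dT1 - dT2) / ln(dT1/dT2)
LMTD = (125 - 115) / ln(125/115)
LMTD = 119.93 K


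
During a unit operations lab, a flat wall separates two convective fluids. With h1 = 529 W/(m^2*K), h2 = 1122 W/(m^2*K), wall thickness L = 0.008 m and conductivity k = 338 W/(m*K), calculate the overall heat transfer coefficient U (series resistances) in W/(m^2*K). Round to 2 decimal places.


1/U = 1/h1 + L/k + 1/h2
1/U = 1/529 + 0.008/338 + 1/1122
1/U = 0.0018903592 + 2.36686e-05 + 0.0008912656
1/U = 0.0028052934
U = 356.47 W/(m^2*K)


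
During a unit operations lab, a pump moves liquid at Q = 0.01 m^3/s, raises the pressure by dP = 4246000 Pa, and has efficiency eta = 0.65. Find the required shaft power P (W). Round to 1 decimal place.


P = Q * dP / eta
P = 0.01 * 4246000 / 0.65
P = 42460.0 / 0.65
P = 65323.1 W


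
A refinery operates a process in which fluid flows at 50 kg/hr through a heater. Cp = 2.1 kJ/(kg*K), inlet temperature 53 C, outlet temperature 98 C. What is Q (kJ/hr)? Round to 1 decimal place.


Q = m_dot * Cp * (T2 - T1)
Q = 50 * 2.1 * (98 - 53)
Q = 50 * 2.1 * 45
Q = 4725.0 kJ/hr


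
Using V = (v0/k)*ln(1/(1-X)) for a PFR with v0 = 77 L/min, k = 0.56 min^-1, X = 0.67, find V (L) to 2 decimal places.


V = (v0/k) * ln(1/(1-X))
V = (77/0.56) * ln(1/(1-0.67))
V = 137.5 * ln(3.030303)
V = 137.5 * 1.108663
V = 152.44 L


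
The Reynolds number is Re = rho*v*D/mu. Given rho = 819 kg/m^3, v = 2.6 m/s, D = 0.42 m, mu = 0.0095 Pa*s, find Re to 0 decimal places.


Re = rho * v * D / mu
Re = 819 * 2.6 * 0.42 / 0.0095
Re = 894.348 / 0.0095
Re = 94142


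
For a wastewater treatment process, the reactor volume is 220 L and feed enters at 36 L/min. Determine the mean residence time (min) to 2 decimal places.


tau = V / v0
tau = 220 / 36
tau = 6.11 min


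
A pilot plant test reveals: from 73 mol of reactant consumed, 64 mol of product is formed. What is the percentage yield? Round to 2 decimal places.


Yield = (moles product / moles consumed) * 100%
Yield = (64 / 73) * 100
Yield = 0.8767 * 100
Yield = 87.67%


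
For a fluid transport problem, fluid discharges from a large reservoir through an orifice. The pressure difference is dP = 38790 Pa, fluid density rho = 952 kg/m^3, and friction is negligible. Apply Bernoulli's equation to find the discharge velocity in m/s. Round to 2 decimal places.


v = sqrt(2*dP/rho)
v = sqrt(2*38790/952)
v = sqrt(81.491597)
v = 9.03 m/s


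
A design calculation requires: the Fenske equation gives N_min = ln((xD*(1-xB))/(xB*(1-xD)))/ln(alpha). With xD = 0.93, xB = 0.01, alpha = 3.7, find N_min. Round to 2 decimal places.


N_min = ln((xD*(1-xB))/(xB*(1-xD))) / ln(alpha)
Numerator inside ln: 0.9207 / 0.0007 = 1315.285714
ln(1315.285714) = 7.181809
ln(alpha) = ln(3.7) = 1.308333
N_min = 7.181809 / 1.308333 = 5.49


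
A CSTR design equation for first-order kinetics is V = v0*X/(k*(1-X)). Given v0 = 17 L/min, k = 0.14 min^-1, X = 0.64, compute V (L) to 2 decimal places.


V = v0 * X / (k * (1 - X))
V = 17 * 0.64 / (0.14 * (1 - 0.64))
V = 10.88 / (0.14 * 0.36)
V = 10.88 / 0.0504
V = 215.87 L


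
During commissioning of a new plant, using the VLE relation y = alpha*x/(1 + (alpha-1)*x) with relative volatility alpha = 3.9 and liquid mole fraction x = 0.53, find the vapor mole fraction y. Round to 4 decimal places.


y = alpha*x / (1 + (alpha-1)*x)
y = 3.9*0.53 / (1 + (3.9-1)*0.53)
y = 2.067 / (1 + 1.537)
y = 2.067 / 2.537
y = 0.8147


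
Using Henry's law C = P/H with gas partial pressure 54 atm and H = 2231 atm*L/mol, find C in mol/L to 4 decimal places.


C = P / H
C = 54 / 2231
C = 0.0242 mol/L


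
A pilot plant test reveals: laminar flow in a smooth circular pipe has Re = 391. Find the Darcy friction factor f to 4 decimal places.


f = 64 / Re
f = 64 / 391
f = 0.1637


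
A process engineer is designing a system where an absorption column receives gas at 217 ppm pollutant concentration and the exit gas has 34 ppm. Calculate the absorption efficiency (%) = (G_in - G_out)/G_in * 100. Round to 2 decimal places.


Efficiency = (G_in - G_out) / G_in * 100%
Efficiency = (217 - 34) / 217 * 100
Efficiency = 183 / 217 * 100
Efficiency = 84.33%


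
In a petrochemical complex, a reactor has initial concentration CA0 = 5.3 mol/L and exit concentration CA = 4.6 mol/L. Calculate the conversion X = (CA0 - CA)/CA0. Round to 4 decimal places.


X = (CA0 - CA) / CA0
X = (5.3 - 4.6) / 5.3
X = 0.7 / 5.3
X = 0.1321


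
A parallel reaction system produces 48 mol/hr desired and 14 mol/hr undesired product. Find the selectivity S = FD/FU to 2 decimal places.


S = desired product rate / undesired product rate
S = 48 / 14
S = 3.43


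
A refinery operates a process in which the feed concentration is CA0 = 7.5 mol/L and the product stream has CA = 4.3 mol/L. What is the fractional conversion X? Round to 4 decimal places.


X = (CA0 - CA) / CA0
X = (7.5 - 4.3) / 7.5
X = 3.2 / 7.5
X = 0.4267


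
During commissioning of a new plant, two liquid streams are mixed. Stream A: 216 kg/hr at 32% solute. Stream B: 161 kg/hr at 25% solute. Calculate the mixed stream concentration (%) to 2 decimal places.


Mass balance on solute: F1*x1 + F2*x2 = F3*x3
F3 = F1 + F2 = 216 + 161 = 377 kg/hr
x3 = (F1*x1 + F2*x2)/F3
x3 = (216*0.32 + 161*0.25) / 377
x3 = 29.01%


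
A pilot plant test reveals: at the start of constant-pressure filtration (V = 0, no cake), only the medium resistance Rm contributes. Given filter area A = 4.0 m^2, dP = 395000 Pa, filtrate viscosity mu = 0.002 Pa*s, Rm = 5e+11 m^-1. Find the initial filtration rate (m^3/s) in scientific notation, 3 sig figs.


rate = A * dP / (mu * Rm)
rate = 4.0 * 395000 / (0.002 * 5e+11)
rate = 1580000.0 / 1.000e+09
rate = 1.58e-03 m^3/s


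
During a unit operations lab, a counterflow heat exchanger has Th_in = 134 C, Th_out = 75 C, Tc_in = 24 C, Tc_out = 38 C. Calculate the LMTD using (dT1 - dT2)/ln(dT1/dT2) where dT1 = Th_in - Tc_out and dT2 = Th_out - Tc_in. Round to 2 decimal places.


dT1 = Th_in - Tc_out = 134 - 38 = 96
dT2 = Th_out - Tc_in = 75 - 24 = 51
LMTD = (dT1 - dT2) / ln(dT1/dT2)
LMTD = (96 - 51) / ln(96/51)
LMTD = 71.14 K


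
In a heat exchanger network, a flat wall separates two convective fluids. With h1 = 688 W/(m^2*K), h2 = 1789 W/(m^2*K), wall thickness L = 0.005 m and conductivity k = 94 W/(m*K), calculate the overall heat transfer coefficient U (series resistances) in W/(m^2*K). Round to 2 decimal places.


1/U = 1/h1 + L/k + 1/h2
1/U = 1/688 + 0.005/94 + 1/1789
1/U = 0.0014534884 + 5.31915e-05 + 0.0005589715
1/U = 0.0020656514
U = 484.11 W/(m^2*K)


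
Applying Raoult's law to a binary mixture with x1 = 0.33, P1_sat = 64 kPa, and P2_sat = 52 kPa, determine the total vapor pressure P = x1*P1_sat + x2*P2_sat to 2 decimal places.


P = x1*P1_sat + x2*P2_sat
x2 = 1 - x1 = 1 - 0.33 = 0.67
P = 0.33*64 + 0.67*52
P = 21.12 + 34.84
P = 55.96 kPa


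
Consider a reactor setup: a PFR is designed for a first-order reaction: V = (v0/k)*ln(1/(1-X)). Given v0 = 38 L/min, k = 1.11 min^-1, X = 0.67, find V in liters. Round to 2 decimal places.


V = (v0/k) * ln(1/(1-X))
V = (38/1.11) * ln(1/(1-0.67))
V = 34.234234 * ln(3.030303)
V = 34.234234 * 1.108663
V = 37.95 L


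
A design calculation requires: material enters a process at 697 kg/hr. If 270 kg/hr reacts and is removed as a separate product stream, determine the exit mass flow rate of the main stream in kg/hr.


Steady-state mass balance on the main outlet: F_out = F_in - F_removed
F_out = 697 - 270
F_out = 427 kg/hr


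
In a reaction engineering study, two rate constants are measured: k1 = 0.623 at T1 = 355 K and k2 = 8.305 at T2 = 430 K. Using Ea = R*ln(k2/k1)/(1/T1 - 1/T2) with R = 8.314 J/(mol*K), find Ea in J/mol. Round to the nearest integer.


Ea = R * ln(k2/k1) / (1/T1 - 1/T2)
ln(k2/k1) = ln(8.305/0.623) = 2.5900665
1/T1 - 1/T2 = 1/355 - 1/430 = 0.000491320013
Ea = 8.314 * 2.5900665 / 0.000491320013
Ea = 43828 J/mol


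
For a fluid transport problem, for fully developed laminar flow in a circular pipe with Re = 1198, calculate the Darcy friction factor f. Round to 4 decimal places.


f = 64 / Re
f = 64 / 1198
f = 0.0534


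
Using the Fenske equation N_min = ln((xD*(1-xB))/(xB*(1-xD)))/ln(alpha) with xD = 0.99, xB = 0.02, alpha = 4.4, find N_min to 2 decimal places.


N_min = ln((xD*(1-xB))/(xB*(1-xD))) / ln(alpha)
Numerator inside ln: 0.9702 / 0.0002 = 4851.0
ln(4851.0) = 8.48694
ln(alpha) = ln(4.4) = 1.481605
N_min = 8.48694 / 1.481605 = 5.73


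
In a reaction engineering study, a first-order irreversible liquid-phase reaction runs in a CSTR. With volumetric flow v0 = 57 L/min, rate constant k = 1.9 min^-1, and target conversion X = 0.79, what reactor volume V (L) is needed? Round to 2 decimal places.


V = v0 * X / (k * (1 - X))
V = 57 * 0.79 / (1.9 * (1 - 0.79))
V = 45.03 / (1.9 * 0.21)
V = 45.03 / 0.399
V = 112.86 L


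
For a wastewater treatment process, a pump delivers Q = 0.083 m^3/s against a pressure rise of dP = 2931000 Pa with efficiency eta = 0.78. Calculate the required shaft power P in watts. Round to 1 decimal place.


P = Q * dP / eta
P = 0.083 * 2931000 / 0.78
P = 243273.0 / 0.78
P = 311888.5 W


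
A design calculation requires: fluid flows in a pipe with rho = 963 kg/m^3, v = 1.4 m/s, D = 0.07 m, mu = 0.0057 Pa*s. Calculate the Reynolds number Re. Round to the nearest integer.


Re = rho * v * D / mu
Re = 963 * 1.4 * 0.07 / 0.0057
Re = 94.374 / 0.0057
Re = 16557


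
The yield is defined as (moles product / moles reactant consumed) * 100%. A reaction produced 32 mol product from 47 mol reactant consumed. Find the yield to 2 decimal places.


Yield = (moles product / moles consumed) * 100%
Yield = (32 / 47) * 100
Yield = 0.6809 * 100
Yield = 68.09%


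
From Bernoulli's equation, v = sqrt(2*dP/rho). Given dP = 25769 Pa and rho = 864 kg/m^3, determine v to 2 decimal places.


v = sqrt(2*dP/rho)
v = sqrt(2*25769/864)
v = sqrt(59.650463)
v = 7.72 m/s


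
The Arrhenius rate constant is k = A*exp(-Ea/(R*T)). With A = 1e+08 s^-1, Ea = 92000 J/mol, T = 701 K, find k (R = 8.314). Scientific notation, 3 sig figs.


k = A * exp(-Ea/(R*T))
k = 1e+08 * exp(-92000 / (8.314 * 701))
k = 1e+08 * exp(-15.785553)
k = 1.39e+01


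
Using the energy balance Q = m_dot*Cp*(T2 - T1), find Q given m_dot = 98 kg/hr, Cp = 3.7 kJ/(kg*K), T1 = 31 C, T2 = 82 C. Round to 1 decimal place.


Q = m_dot * Cp * (T2 - T1)
Q = 98 * 3.7 * (82 - 31)
Q = 98 * 3.7 * 51
Q = 18492.6 kJ/hr


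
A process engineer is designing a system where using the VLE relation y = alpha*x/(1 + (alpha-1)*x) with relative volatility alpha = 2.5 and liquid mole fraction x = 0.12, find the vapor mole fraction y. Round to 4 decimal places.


y = alpha*x / (1 + (alpha-1)*x)
y = 2.5*0.12 / (1 + (2.5-1)*0.12)
y = 0.3 / (1 + 0.18)
y = 0.3 / 1.18
y = 0.2542


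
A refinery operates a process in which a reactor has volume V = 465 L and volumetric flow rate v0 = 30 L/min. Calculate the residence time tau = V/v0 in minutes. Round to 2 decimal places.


tau = V / v0
tau = 465 / 30
tau = 15.50 min


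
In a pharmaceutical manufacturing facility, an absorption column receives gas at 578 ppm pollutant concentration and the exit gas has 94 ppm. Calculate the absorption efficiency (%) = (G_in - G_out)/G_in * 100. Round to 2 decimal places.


Efficiency = (G_in - G_out) / G_in * 100%
Efficiency = (578 - 94) / 578 * 100
Efficiency = 484 / 578 * 100
Efficiency = 83.74%


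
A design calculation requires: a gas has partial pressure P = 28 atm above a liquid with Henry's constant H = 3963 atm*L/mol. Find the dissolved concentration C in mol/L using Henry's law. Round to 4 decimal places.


C = P / H
C = 28 / 3963
C = 0.0071 mol/L


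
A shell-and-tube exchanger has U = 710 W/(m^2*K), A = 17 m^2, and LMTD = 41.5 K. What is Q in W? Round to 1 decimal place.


Q = U * A * LMTD
Q = 710 * 17 * 41.5
Q = 500905.0 W


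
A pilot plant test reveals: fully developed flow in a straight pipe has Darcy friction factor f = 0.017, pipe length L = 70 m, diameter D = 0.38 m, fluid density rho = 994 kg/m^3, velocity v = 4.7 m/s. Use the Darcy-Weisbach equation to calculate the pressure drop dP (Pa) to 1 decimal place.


dP = f * (L/D) * (rho*v^2/2)
dP = 0.017 * (70/0.38) * (994*4.7^2/2)
L/D = 184.21052632
rho*v^2/2 = 994*22.09/2 = 10978.73
dP = 0.017 * 184.21052632 * 10978.73
dP = 34380.8 Pa


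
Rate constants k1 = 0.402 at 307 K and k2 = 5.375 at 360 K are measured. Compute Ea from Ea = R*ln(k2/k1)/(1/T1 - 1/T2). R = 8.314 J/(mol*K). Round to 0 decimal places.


Ea = R * ln(k2/k1) / (1/T1 - 1/T2)
ln(k2/k1) = ln(5.375/0.402) = 2.5930618
1/T1 - 1/T2 = 1/307 - 1/360 = 0.000479551212
Ea = 8.314 * 2.5930618 / 0.000479551212
Ea = 44956 J/mol


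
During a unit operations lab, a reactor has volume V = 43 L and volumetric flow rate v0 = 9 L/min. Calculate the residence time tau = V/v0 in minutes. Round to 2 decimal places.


tau = V / v0
tau = 43 / 9
tau = 4.78 min
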